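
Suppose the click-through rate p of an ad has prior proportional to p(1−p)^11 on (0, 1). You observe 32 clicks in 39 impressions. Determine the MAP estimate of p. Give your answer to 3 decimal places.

The prior density ∝ p(1−p)^11 is the kernel of Beta(2, 12).
Data: 32 successes in 39 trials. The binomial likelihood contributes p^32(1−p)^7, so the posterior is Beta(2+32, 12+7) = Beta(34, 19).
For Beta(a, b) with a, b > 1 the mode is (a−1)/(a+b−2) = 33/51 ≈ 0.647.

p̂_MAP = 0.647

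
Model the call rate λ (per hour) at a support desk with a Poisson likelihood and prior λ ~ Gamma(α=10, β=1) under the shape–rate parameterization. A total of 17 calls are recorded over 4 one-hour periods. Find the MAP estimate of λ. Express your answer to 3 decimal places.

λ̂_MAP = 5.200

Σxᵢ = 17, n = 4.
Posterior ∝ λ^9e^(−1λ) · λ^17e^(−4λ) = λ^26e^(−5λ), i.e. Gamma(shape=27, rate=5).
The mode of a Gamma(a, b) with a ≥ 1 (shape–rate) is (a−1)/b = 26/5 ≈ 5.200.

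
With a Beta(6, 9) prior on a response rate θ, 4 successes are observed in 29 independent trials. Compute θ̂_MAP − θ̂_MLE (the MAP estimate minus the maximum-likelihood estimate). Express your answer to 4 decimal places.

Posterior is Beta(10, 34); MAP = (10−1)/(44−2) = 9/42 ≈ 0.21429.
MLE ignores the prior: θ̂_MLE = k/n = 4/29 ≈ 0.13793.
Difference = 9/42 − 4/29 = 31/406 ≈ 0.0764.

MAP − MLE = 0.0764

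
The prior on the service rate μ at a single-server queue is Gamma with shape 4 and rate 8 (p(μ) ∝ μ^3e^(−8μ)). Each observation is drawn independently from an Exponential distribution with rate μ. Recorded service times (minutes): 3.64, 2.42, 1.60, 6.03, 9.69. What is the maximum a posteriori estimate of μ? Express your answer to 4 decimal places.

μ̂_MAP = 0.2549

The Exponential(rate=μ) likelihood is ∝ μ^n e^(−μΣtᵢ). Here n = 5 and Σtᵢ = 3.64 + 2.42 + 1.60 + 6.03 + 9.69 = 23.38.
Posterior ∝ μ^3e^(−8μ) · μ^5e^(−23.38μ) = μ^8e^(−31.38μ), i.e. Gamma(9, 31.38).
Mode = (a−1)/b = 8/31.38 ≈ 0.2549.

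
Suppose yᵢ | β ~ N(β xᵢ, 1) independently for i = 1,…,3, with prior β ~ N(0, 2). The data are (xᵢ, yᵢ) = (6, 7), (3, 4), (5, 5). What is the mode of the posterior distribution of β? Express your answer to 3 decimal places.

log p(β | y) = −Σ(yᵢ − βxᵢ)²/(2·1) − β²/(2·2) + const.
Setting the derivative to zero: Σxᵢ(yᵢ − βxᵢ)/1 − β/2 = 0, so β = Σxᵢyᵢ / (Σxᵢ² + σ²/τ²).
Σxᵢyᵢ = 6·7 + 3·4 + 5·5 = 79; Σxᵢ² = 70; σ²/τ² = 0.5.
β̂_MAP = 79 / (70 + 0.5) = 79/70.5 ≈ 1.121.

β̂_MAP = 1.121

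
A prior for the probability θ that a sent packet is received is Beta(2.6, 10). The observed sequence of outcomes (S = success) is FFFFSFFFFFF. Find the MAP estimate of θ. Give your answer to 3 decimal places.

θ̂_MAP = 0.120

Prior: Beta(2.6, 10).
Data: 1 success in 11 trials (from the sequence). The binomial likelihood contributes θ(1−θ)^10, so the posterior is Beta(2.6+1, 10+10) = Beta(3.6, 20).
For Beta(a, b) with a, b > 1 the mode is (a−1)/(a+b−2) = 2.6/21.6 ≈ 0.120.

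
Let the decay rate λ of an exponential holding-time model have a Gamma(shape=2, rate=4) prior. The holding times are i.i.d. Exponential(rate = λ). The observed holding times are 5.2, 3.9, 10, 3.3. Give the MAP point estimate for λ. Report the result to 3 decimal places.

λ̂_MAP = 0.189

The Exponential(rate=λ) likelihood is ∝ λ^n e^(−λΣtᵢ). Here n = 4 and Σtᵢ = 5.2 + 3.9 + 10 + 3.3 = 22.4.
Posterior ∝ λe^(−4λ) · λ^4e^(−22.4λ) = λ^5e^(−26.4λ), i.e. Gamma(6, 26.4).
Mode = (a−1)/b = 5/26.4 ≈ 0.189.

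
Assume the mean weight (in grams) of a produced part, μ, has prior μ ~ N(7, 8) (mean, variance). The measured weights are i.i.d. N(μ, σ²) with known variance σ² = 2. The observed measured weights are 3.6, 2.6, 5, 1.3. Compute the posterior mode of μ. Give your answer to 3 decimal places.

n = 4; x̄ = (3.6 + 2.6 + 5 + 1.3)/4 = 12.5/4 = 3.125.
For a Normal prior and Normal likelihood with known variance, the posterior is Normal; its mode equals its mean, the precision-weighted average.
Prior precision 1/σ₀² = 1/8 = 0.125; data precision n/σ² = 4/2 = 2.
μ̂ = (0.125·7 + 2·3.125) / (0.125 + 2) = 7.125/2.125 = 57/17 ≈ 3.353.

μ̂_MAP = 3.353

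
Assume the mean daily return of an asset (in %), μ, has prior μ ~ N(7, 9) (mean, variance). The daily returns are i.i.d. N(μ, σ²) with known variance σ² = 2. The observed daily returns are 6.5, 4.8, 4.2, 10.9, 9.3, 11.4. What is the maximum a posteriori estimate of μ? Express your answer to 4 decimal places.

n = 6; x̄ = (6.5 + 4.8 + 4.2 + 10.9 + 9.3 + 11.4)/6 = 47.1/6 = 7.85.
For a Normal prior and Normal likelihood with known variance, the posterior is Normal; its mode equals its mean, the precision-weighted average.
Prior precision 1/σ₀² = 1/9; data precision n/σ² = 6/2 = 3.
μ̂ = ((1/9)·7 + 3·7.85) / (1/9 + 3) = (4379/180)/(28/9) = 4379/560 ≈ 7.8196.

μ̂_MAP = 7.8196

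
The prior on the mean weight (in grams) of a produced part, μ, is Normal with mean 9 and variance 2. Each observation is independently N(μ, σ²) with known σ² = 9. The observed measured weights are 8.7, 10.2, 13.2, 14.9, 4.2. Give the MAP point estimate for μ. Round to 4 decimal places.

n = 5; x̄ = (8.7 + 10.2 + 13.2 + 14.9 + 4.2)/5 = 51.2/5 = 10.24.
For a Normal prior and Normal likelihood with known variance, the posterior is Normal; its mode equals its mean, the precision-weighted average.
Prior precision 1/σ₀² = 1/2 = 0.5; data precision n/σ² = 5/9.
μ̂ = (0.5·9 + (5/9)·10.24) / (0.5 + 5/9) = (917/90)/(19/18) = 917/95 ≈ 9.6526.

μ̂_MAP = 9.6526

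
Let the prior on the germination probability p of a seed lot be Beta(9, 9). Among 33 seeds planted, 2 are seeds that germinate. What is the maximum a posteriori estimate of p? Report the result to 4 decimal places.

Prior: Beta(9, 9).
Data: 2 successes in 33 trials. The binomial likelihood contributes p^2(1−p)^31, so the posterior is Beta(9+2, 9+31) = Beta(11, 40).
For Beta(a, b) with a, b > 1 the mode is (a−1)/(a+b−2) = 10/49 ≈ 0.2041.

p̂_MAP = 0.2041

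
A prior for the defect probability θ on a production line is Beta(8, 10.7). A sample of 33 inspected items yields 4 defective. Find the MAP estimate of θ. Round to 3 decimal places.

θ̂_MAP = 0.221

Prior: Beta(8, 10.7).
Data: 4 successes in 33 trials. The binomial likelihood contributes θ^4(1−θ)^29, so the posterior is Beta(8+4, 10.7+29) = Beta(12, 39.7).
For Beta(a, b) with a, b > 1 the mode is (a−1)/(a+b−2) = 11/49.7 ≈ 0.221.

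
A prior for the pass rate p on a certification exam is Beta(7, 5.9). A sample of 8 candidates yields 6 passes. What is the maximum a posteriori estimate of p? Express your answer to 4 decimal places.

p̂_MAP = 0.6349

Prior: Beta(7, 5.9).
Data: 6 successes in 8 trials. The binomial likelihood contributes p^6(1−p)^2, so the posterior is Beta(7+6, 5.9+2) = Beta(13, 7.9).
For Beta(a, b) with a, b > 1 the mode is (a−1)/(a+b−2) = 12/18.9 ≈ 0.6349.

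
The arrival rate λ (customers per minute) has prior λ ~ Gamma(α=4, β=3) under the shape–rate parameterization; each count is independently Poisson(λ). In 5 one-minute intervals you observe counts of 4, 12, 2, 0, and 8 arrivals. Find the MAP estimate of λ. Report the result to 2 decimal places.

Σxᵢ = 4+12+2+0+8 = 26, with n = 5.
Posterior ∝ λ^3e^(−3λ) · λ^26e^(−5λ) = λ^29e^(−8λ), i.e. Gamma(shape=30, rate=8).
The mode of a Gamma(a, b) with a ≥ 1 (shape–rate) is (a−1)/b = 29/8 ≈ 3.63.

λ̂_MAP = 3.63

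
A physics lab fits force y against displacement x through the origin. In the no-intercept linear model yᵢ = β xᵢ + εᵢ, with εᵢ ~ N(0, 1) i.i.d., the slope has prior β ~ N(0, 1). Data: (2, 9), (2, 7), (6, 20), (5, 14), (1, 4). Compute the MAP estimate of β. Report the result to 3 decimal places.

β̂_MAP = 3.183

log p(β | y) = −Σ(yᵢ − βxᵢ)²/(2·1) − β²/(2·1) + const.
Setting the derivative to zero: Σxᵢ(yᵢ − βxᵢ)/1 − β/1 = 0, so β = Σxᵢyᵢ / (Σxᵢ² + σ²/τ²).
Σxᵢyᵢ = 2·9 + 2·7 + 6·20 + 5·14 + 1·4 = 226; Σxᵢ² = 70; σ²/τ² = 1.
β̂_MAP = 226 / (70 + 1) = 226/71 ≈ 3.183.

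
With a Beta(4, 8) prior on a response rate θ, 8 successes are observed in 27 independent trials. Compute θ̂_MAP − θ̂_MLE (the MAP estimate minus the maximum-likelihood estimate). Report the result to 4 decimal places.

Posterior is Beta(12, 27); MAP = (12−1)/(39−2) = 11/37 ≈ 0.29730.
MLE ignores the prior: θ̂_MLE = k/n = 8/27 ≈ 0.29630.
Difference = 11/37 − 8/27 = 1/999 ≈ 0.0010.

MAP − MLE = 0.0010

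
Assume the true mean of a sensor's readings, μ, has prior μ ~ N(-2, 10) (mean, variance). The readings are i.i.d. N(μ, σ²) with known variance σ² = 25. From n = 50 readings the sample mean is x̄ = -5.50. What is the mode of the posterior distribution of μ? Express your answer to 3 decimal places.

n = 50, x̄ = -5.50.
For a Normal prior and Normal likelihood with known variance, the posterior is Normal; its mode equals its mean, the precision-weighted average.
Prior precision 1/σ₀² = 1/10 = 0.1; data precision n/σ² = 50/25 = 2.
μ̂ = (0.1·(-2) + 2·(-5.5)) / (0.1 + 2) = (-11.2)/2.1 = -16/3 ≈ -5.333.

μ̂_MAP = -5.333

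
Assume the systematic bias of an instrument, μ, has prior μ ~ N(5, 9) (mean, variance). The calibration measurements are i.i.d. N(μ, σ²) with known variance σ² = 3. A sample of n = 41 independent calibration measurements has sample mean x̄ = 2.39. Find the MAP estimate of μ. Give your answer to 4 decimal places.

μ̂_MAP = 2.4110

n = 41, x̄ = 2.39.
For a Normal prior and Normal likelihood with known variance, the posterior is Normal; its mode equals its mean, the precision-weighted average.
Prior precision 1/σ₀² = 1/9; data precision n/σ² = 41/3.
μ̂ = ((1/9)·5 + (41/3)·2.39) / (1/9 + 41/3) = (29897/900)/(124/9) = 29897/12400 ≈ 2.4110.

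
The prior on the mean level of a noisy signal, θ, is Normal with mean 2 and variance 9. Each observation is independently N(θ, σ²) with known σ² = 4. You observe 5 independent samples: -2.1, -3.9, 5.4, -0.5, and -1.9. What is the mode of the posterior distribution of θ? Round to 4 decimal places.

θ̂_MAP = -0.3878

n = 5; x̄ = ((-2.1) + (-3.9) + 5.4 + (-0.5) + (-1.9))/5 = -3/5 = -0.6.
For a Normal prior and Normal likelihood with known variance, the posterior is Normal; its mode equals its mean, the precision-weighted average.
Prior precision 1/σ₀² = 1/9; data precision n/σ² = 5/4 = 1.25.
θ̂ = ((1/9)·2 + 1.25·(-0.6)) / (1/9 + 1.25) = (-19/36)/(49/36) = -19/49 ≈ -0.3878.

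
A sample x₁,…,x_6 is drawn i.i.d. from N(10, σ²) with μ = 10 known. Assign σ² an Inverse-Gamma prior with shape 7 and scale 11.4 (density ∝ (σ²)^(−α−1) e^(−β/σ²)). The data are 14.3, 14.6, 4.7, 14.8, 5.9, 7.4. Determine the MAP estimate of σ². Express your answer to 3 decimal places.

Sum of squared deviations about the known mean: SS = (14.3−10)² + (14.6−10)² + (4.7−10)² + (14.8−10)² + (5.9−10)² + (7.4−10)² = 114.35.
The Normal likelihood contributes (σ²)^(−n/2) exp(−SS/(2σ²)), so the posterior is Inverse-Gamma(α + n/2, β + SS/2) = Inverse-Gamma(10, 68.575).
The mode of Inverse-Gamma(a, b) is b/(a+1) = 68.575/11 ≈ 6.234.

σ̂²_MAP = 6.234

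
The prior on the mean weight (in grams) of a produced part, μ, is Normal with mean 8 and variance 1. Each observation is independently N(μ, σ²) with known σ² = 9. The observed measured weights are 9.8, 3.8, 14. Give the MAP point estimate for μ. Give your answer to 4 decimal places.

n = 3; x̄ = (9.8 + 3.8 + 14)/3 = 27.6/3 = 9.2.
For a Normal prior and Normal likelihood with known variance, the posterior is Normal; its mode equals its mean, the precision-weighted average.
Prior precision 1/σ₀² = 1/1 = 1; data precision n/σ² = 3/9 = 1/3.
μ̂ = (1·8 + (1/3)·9.2) / (1 + 1/3) = (166/15)/(4/3) = 8.3000.

μ̂_MAP = 8.3000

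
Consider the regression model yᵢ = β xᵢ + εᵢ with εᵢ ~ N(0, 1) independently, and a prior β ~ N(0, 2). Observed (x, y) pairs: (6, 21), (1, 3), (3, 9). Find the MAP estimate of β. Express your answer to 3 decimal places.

β̂_MAP = 3.355

log p(β | y) = −Σ(yᵢ − βxᵢ)²/(2·1) − β²/(2·2) + const.
Setting the derivative to zero: Σxᵢ(yᵢ − βxᵢ)/1 − β/2 = 0, so β = Σxᵢyᵢ / (Σxᵢ² + σ²/τ²).
Σxᵢyᵢ = 6·21 + 1·3 + 3·9 = 156; Σxᵢ² = 46; σ²/τ² = 0.5.
β̂_MAP = 156 / (46 + 0.5) = 156/46.5 ≈ 3.355.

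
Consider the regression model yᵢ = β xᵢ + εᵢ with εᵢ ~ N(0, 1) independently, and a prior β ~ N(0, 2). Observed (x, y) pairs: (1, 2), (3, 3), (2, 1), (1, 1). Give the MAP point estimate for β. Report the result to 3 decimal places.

log p(β | y) = −Σ(yᵢ − βxᵢ)²/(2·1) − β²/(2·2) + const.
Setting the derivative to zero: Σxᵢ(yᵢ − βxᵢ)/1 − β/2 = 0, so β = Σxᵢyᵢ / (Σxᵢ² + σ²/τ²).
Σxᵢyᵢ = 1·2 + 3·3 + 2·1 + 1·1 = 14; Σxᵢ² = 15; σ²/τ² = 0.5.
β̂_MAP = 14 / (15 + 0.5) = 14/15.5 ≈ 0.903.

β̂_MAP = 0.903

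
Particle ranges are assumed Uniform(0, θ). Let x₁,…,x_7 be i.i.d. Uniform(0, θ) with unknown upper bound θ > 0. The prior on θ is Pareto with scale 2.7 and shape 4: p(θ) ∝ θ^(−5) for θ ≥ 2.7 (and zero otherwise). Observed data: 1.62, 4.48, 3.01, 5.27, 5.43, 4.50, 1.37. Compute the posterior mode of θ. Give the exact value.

θ̂_MAP = 5.43

The Uniform(0, θ) likelihood is θ^(−n) for θ ≥ max(xᵢ), zero otherwise. Here max(xᵢ) = 5.43.
Posterior ∝ θ^(−5) · θ^(−7) = θ^(−12) on θ ≥ max(2.7, 5.43) = 5.43.
This density is strictly decreasing in θ, so the posterior mode lies at the lower boundary of the support.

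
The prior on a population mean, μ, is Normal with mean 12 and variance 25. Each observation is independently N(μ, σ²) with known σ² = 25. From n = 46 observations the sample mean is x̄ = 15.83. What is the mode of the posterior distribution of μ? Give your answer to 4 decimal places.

μ̂_MAP = 15.7485

n = 46, x̄ = 15.83.
For a Normal prior and Normal likelihood with known variance, the posterior is Normal; its mode equals its mean, the precision-weighted average.
Prior precision 1/σ₀² = 1/25 = 0.04; data precision n/σ² = 46/25 = 1.84.
μ̂ = (0.04·12 + 1.84·15.83) / (0.04 + 1.84) = 29.6072/1.88 = 37009/2350 ≈ 15.7485.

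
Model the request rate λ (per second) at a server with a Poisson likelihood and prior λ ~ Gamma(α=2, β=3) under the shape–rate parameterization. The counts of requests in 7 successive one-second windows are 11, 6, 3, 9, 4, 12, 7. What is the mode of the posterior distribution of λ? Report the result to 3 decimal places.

λ̂_MAP = 5.300

Σxᵢ = 11+6+3+9+4+12+7 = 52, with n = 7.
Posterior ∝ λe^(−3λ) · λ^52e^(−7λ) = λ^53e^(−10λ), i.e. Gamma(shape=54, rate=10).
The mode of a Gamma(a, b) with a ≥ 1 (shape–rate) is (a−1)/b = 53/10 ≈ 5.300.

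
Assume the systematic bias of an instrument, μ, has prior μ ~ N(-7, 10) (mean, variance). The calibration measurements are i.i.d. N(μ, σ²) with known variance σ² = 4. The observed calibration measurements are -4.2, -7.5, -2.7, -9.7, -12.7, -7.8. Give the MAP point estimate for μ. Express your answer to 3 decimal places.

n = 6; x̄ = ((-4.2) + (-7.5) + (-2.7) + (-9.7) + (-12.7) + (-7.8))/6 = -44.6/6 = -223/30 ≈ -7.4333.
For a Normal prior and Normal likelihood with known variance, the posterior is Normal; its mode equals its mean, the precision-weighted average.
Prior precision 1/σ₀² = 1/10 = 0.1; data precision n/σ² = 6/4 = 1.5.
μ̂ = (0.1·(-7) + 1.5·(-223/30)) / (0.1 + 1.5) = (-11.85)/1.6 = -7.40625 ≈ -7.406.

μ̂_MAP = -7.406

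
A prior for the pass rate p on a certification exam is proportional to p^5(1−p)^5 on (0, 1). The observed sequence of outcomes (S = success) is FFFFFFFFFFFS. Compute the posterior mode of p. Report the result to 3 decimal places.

The prior density ∝ p^5(1−p)^5 is the kernel of Beta(6, 6).
Data: 1 success in 12 trials (from the sequence). The binomial likelihood contributes p(1−p)^11, so the posterior is Beta(6+1, 6+11) = Beta(7, 17).
For Beta(a, b) with a, b > 1 the mode is (a−1)/(a+b−2) = 6/22 ≈ 0.273.

p̂_MAP = 0.273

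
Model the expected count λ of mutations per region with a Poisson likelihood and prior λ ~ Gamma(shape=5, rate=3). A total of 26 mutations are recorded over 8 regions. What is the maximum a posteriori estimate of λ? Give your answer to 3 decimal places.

Σxᵢ = 26, n = 8.
Posterior ∝ λ^4e^(−3λ) · λ^26e^(−8λ) = λ^30e^(−11λ), i.e. Gamma(shape=31, rate=11).
The mode of a Gamma(a, b) with a ≥ 1 (shape–rate) is (a−1)/b = 30/11 ≈ 2.727.

λ̂_MAP = 2.727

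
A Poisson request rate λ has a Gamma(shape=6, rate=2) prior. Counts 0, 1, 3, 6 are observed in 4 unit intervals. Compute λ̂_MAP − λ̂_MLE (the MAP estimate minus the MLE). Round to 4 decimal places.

MAP − MLE = 0.0000

Σxᵢ = 10. Posterior is Gamma(16, 6); MAP = (16−1)/6 = 15/6 ≈ 2.50000.
MLE = x̄ = 10/4 ≈ 2.50000.
Difference = 15/6 − 10/4 = 0 ≈ 0.0000.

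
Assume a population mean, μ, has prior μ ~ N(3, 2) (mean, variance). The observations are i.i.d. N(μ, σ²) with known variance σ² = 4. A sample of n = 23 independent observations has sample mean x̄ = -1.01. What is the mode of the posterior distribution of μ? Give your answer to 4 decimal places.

μ̂_MAP = -0.6892

n = 23, x̄ = -1.01.
For a Normal prior and Normal likelihood with known variance, the posterior is Normal; its mode equals its mean, the precision-weighted average.
Prior precision 1/σ₀² = 1/2 = 0.5; data precision n/σ² = 23/4 = 5.75.
μ̂ = (0.5·3 + 5.75·(-1.01)) / (0.5 + 5.75) = (-4.3075)/6.25 = -0.6892.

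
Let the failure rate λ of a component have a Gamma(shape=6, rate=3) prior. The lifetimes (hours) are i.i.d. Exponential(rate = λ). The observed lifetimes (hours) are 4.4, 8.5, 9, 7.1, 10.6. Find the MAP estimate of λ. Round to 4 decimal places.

λ̂_MAP = 0.2347

The Exponential(rate=λ) likelihood is ∝ λ^n e^(−λΣtᵢ). Here n = 5 and Σtᵢ = 4.4 + 8.5 + 9 + 7.1 + 10.6 = 39.6.
Posterior ∝ λ^5e^(−3λ) · λ^5e^(−39.6λ) = λ^10e^(−42.6λ), i.e. Gamma(11, 42.6).
Mode = (a−1)/b = 10/42.6 ≈ 0.2347.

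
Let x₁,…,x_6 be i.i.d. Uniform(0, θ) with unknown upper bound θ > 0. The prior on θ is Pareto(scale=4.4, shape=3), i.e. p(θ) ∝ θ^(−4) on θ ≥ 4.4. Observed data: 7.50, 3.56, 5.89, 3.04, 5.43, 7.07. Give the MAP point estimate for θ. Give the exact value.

θ̂_MAP = 7.50

The Uniform(0, θ) likelihood is θ^(−n) for θ ≥ max(xᵢ), zero otherwise. Here max(xᵢ) = 7.50.
Posterior ∝ θ^(−4) · θ^(−6) = θ^(−10) on θ ≥ max(4.4, 7.50) = 7.50.
This density is strictly decreasing in θ, so the posterior mode lies at the lower boundary of the support.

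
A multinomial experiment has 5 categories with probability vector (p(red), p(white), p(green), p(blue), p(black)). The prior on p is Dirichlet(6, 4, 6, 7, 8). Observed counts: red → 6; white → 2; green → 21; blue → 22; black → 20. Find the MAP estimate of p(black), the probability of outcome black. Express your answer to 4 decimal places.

The posterior is Dirichlet(αᵢ + nᵢ) = Dirichlet(12, 6, 27, 29, 28).
For a Dirichlet(a₁,…,a_K) with all aᵢ > 1, the mode has j-th component (aⱼ − 1)/(Σaᵢ − K).
Here Σaᵢ = 102 and K = 5, so p(black) = (28 − 1)/(102 − 5) = 27/97 ≈ 0.2784.

MAP estimate of p(black) = 0.2784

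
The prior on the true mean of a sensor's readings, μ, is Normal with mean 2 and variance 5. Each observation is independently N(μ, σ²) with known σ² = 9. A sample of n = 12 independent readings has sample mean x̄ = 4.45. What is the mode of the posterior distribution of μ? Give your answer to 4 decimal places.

n = 12, x̄ = 4.45.
For a Normal prior and Normal likelihood with known variance, the posterior is Normal; its mode equals its mean, the precision-weighted average.
Prior precision 1/σ₀² = 1/5 = 0.2; data precision n/σ² = 12/9 = 4/3.
μ̂ = (0.2·2 + (4/3)·4.45) / (0.2 + 4/3) = (19/3)/(23/15) = 95/23 ≈ 4.1304.

μ̂_MAP = 4.1304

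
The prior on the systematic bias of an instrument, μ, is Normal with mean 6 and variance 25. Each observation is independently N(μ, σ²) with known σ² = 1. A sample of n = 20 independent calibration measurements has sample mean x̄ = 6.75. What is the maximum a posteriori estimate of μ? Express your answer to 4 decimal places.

n = 20, x̄ = 6.75.
For a Normal prior and Normal likelihood with known variance, the posterior is Normal; its mode equals its mean, the precision-weighted average.
Prior precision 1/σ₀² = 1/25 = 0.04; data precision n/σ² = 20/1 = 20.
μ̂ = (0.04·6 + 20·6.75) / (0.04 + 20) = 135.24/20.04 = 1127/167 ≈ 6.7485.

μ̂_MAP = 6.7485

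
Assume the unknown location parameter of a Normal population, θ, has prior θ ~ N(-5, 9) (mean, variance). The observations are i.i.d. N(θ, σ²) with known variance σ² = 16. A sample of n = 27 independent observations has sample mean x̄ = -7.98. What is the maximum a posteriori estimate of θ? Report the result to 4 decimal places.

θ̂_MAP = -7.7959

n = 27, x̄ = -7.98.
For a Normal prior and Normal likelihood with known variance, the posterior is Normal; its mode equals its mean, the precision-weighted average.
Prior precision 1/σ₀² = 1/9; data precision n/σ² = 27/16 = 1.6875.
θ̂ = ((1/9)·(-5) + 1.6875·(-7.98)) / (1/9 + 1.6875) = (-100957/7200)/(259/144) = -100957/12950 ≈ -7.7959.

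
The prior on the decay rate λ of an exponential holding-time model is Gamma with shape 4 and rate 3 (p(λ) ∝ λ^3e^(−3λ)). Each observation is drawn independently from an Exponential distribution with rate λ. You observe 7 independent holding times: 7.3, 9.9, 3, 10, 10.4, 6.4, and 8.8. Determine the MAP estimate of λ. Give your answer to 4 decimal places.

The Exponential(rate=λ) likelihood is ∝ λ^n e^(−λΣtᵢ). Here n = 7 and Σtᵢ = 7.3 + 9.9 + 3 + 10 + 10.4 + 6.4 + 8.8 = 55.8.
Posterior ∝ λ^3e^(−3λ) · λ^7e^(−55.8λ) = λ^10e^(−58.8λ), i.e. Gamma(11, 58.8).
Mode = (a−1)/b = 10/58.8 ≈ 0.1701.

λ̂_MAP = 0.1701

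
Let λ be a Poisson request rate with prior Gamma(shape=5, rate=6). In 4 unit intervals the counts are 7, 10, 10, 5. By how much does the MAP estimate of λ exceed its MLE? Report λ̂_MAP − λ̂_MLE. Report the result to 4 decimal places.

Σxᵢ = 32. Posterior is Gamma(37, 10); MAP = (37−1)/10 = 36/10 ≈ 3.60000.
MLE = x̄ = 32/4 ≈ 8.00000.
Difference = 36/10 − 32/4 = -22/5 ≈ -4.4000.

MAP − MLE = -4.4000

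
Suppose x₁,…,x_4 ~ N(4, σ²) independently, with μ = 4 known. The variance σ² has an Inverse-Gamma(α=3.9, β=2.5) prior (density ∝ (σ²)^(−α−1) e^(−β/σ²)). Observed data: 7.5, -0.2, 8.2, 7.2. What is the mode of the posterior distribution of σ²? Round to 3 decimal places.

Sum of squared deviations about the known mean: SS = (7.5−4)² + (-0.2−4)² + (8.2−4)² + (7.2−4)² = 57.77.
The Normal likelihood contributes (σ²)^(−n/2) exp(−SS/(2σ²)), so the posterior is Inverse-Gamma(α + n/2, β + SS/2) = Inverse-Gamma(5.9, 31.385).
The mode of Inverse-Gamma(a, b) is b/(a+1) = 31.385/6.9 ≈ 4.549.

σ̂²_MAP = 4.549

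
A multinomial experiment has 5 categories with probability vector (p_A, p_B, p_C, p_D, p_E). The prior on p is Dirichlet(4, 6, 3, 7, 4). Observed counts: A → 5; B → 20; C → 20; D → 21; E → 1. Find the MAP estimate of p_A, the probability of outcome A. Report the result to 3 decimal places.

MAP estimate of p_A = 0.093

The posterior is Dirichlet(αᵢ + nᵢ) = Dirichlet(9, 26, 23, 28, 5).
For a Dirichlet(a₁,…,a_K) with all aᵢ > 1, the mode has j-th component (aⱼ − 1)/(Σaᵢ − K).
Here Σaᵢ = 91 and K = 5, so p_A = (9 − 1)/(91 − 5) = 8/86 ≈ 0.093.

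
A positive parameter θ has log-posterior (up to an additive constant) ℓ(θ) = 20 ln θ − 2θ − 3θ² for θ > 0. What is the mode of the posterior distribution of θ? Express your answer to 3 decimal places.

θ̂_MAP = 1.667

ℓ'(θ) = 20/θ − 2 − 6θ. Setting this to zero and multiplying by θ: 6θ² + 2θ − 20 = 0.
θ = (−2 + √(2² + 4·6·20)) / (2·6) = (−2 + √484) / 12 = (−2 + 22)/12 = 5/3.
ℓ''(θ) = −20/θ² − 6 < 0, confirming a maximum.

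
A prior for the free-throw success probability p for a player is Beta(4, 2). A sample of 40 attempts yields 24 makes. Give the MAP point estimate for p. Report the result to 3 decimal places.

Prior: Beta(4, 2).
Data: 24 successes in 40 trials. The binomial likelihood contributes p^24(1−p)^16, so the posterior is Beta(4+24, 2+16) = Beta(28, 18).
For Beta(a, b) with a, b > 1 the mode is (a−1)/(a+b−2) = 27/44 ≈ 0.614.

p̂_MAP = 0.614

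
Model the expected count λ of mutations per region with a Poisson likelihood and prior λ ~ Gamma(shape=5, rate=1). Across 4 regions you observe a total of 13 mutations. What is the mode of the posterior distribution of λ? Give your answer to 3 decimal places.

Σxᵢ = 13, n = 4.
Posterior ∝ λ^4e^(−1λ) · λ^13e^(−4λ) = λ^17e^(−5λ), i.e. Gamma(shape=18, rate=5).
The mode of a Gamma(a, b) with a ≥ 1 (shape–rate) is (a−1)/b = 17/5 ≈ 3.400.

λ̂_MAP = 3.400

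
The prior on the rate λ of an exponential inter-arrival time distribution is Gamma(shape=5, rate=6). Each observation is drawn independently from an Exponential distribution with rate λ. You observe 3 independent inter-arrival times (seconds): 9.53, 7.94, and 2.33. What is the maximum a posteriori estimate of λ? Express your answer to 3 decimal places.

The Exponential(rate=λ) likelihood is ∝ λ^n e^(−λΣtᵢ). Here n = 3 and Σtᵢ = 9.53 + 7.94 + 2.33 = 19.80.
Posterior ∝ λ^4e^(−6λ) · λ^3e^(−19.80λ) = λ^7e^(−25.80λ), i.e. Gamma(8, 25.80).
Mode = (a−1)/b = 7/25.80 ≈ 0.271.

λ̂_MAP = 0.271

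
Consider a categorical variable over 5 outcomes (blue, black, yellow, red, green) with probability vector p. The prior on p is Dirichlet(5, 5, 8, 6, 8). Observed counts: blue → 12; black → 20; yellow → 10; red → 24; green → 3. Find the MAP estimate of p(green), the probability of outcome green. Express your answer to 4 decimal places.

The posterior is Dirichlet(αᵢ + nᵢ) = Dirichlet(17, 25, 18, 30, 11).
For a Dirichlet(a₁,…,a_K) with all aᵢ > 1, the mode has j-th component (aⱼ − 1)/(Σaᵢ − K).
Here Σaᵢ = 101 and K = 5, so p(green) = (11 − 1)/(101 − 5) = 10/96 ≈ 0.1042.

MAP estimate of p(green) = 0.1042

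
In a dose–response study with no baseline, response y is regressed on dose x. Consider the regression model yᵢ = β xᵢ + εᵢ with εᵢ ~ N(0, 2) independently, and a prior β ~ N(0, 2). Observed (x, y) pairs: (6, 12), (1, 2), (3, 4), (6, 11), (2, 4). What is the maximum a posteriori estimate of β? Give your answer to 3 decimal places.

log p(β | y) = −Σ(yᵢ − βxᵢ)²/(2·2) − β²/(2·2) + const.
Setting the derivative to zero: Σxᵢ(yᵢ − βxᵢ)/2 − β/2 = 0, so β = Σxᵢyᵢ / (Σxᵢ² + σ²/τ²).
Σxᵢyᵢ = 6·12 + 1·2 + 3·4 + 6·11 + 2·4 = 160; Σxᵢ² = 86; σ²/τ² = 1.
β̂_MAP = 160 / (86 + 1) = 160/87 ≈ 1.839.

β̂_MAP = 1.839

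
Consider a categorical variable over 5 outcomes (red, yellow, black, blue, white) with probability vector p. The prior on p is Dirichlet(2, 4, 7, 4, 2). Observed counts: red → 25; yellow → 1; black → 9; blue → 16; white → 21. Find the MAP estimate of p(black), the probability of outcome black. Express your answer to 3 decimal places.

The posterior is Dirichlet(αᵢ + nᵢ) = Dirichlet(27, 5, 16, 20, 23).
For a Dirichlet(a₁,…,a_K) with all aᵢ > 1, the mode has j-th component (aⱼ − 1)/(Σaᵢ − K).
Here Σaᵢ = 91 and K = 5, so p(black) = (16 − 1)/(91 − 5) = 15/86 ≈ 0.174.

MAP estimate of p(black) = 0.174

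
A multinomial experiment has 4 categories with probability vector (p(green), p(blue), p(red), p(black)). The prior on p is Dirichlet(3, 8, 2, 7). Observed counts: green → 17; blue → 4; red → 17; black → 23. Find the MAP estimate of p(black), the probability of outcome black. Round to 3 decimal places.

MAP estimate of p(black) = 0.377

The posterior is Dirichlet(αᵢ + nᵢ) = Dirichlet(20, 12, 19, 30).
For a Dirichlet(a₁,…,a_K) with all aᵢ > 1, the mode has j-th component (aⱼ − 1)/(Σaᵢ − K).
Here Σaᵢ = 81 and K = 4, so p(black) = (30 − 1)/(81 − 4) = 29/77 ≈ 0.377.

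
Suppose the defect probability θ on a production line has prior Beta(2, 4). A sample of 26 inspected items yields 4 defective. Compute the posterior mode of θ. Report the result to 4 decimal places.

Prior: Beta(2, 4).
Data: 4 successes in 26 trials. The binomial likelihood contributes θ^4(1−θ)^22, so the posterior is Beta(2+4, 4+22) = Beta(6, 26).
For Beta(a, b) with a, b > 1 the mode is (a−1)/(a+b−2) = 5/30 ≈ 0.1667.

θ̂_MAP = 0.1667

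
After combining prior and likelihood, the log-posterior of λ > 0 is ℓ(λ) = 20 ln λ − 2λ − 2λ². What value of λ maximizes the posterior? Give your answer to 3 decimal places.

λ̂_MAP = 2.000

ℓ'(λ) = 20/λ − 2 − 4λ. Setting this to zero and multiplying by λ: 4λ² + 2λ − 20 = 0.
λ = (−2 + √(2² + 4·4·20)) / (2·4) = (−2 + √324) / 8 = (−2 + 18)/8 = 2.
ℓ''(λ) = −20/λ² − 4 < 0, confirming a maximum.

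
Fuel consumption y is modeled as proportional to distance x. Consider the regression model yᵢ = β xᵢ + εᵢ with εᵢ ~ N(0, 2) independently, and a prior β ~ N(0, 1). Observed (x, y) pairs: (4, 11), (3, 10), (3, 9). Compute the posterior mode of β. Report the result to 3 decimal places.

β̂_MAP = 2.806

log p(β | y) = −Σ(yᵢ − βxᵢ)²/(2·2) − β²/(2·1) + const.
Setting the derivative to zero: Σxᵢ(yᵢ − βxᵢ)/2 − β/1 = 0, so β = Σxᵢyᵢ / (Σxᵢ² + σ²/τ²).
Σxᵢyᵢ = 4·11 + 3·10 + 3·9 = 101; Σxᵢ² = 34; σ²/τ² = 2.
β̂_MAP = 101 / (34 + 2) = 101/36 ≈ 2.806.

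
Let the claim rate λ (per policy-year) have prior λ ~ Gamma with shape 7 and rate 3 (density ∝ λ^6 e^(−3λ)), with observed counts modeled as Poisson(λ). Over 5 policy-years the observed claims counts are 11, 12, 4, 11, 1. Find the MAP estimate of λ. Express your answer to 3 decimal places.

λ̂_MAP = 5.625

Σxᵢ = 11+12+4+11+1 = 39, with n = 5.
Posterior ∝ λ^6e^(−3λ) · λ^39e^(−5λ) = λ^45e^(−8λ), i.e. Gamma(shape=46, rate=8).
The mode of a Gamma(a, b) with a ≥ 1 (shape–rate) is (a−1)/b = 45/8 ≈ 5.625.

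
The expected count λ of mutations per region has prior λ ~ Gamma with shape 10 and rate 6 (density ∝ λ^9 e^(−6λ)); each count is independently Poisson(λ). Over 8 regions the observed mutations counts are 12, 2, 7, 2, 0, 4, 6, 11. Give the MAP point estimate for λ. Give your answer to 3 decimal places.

λ̂_MAP = 3.786

Σxᵢ = 12+2+7+2+0+4+6+11 = 44, with n = 8.
Posterior ∝ λ^9e^(−6λ) · λ^44e^(−8λ) = λ^53e^(−14λ), i.e. Gamma(shape=54, rate=14).
The mode of a Gamma(a, b) with a ≥ 1 (shape–rate) is (a−1)/b = 53/14 ≈ 3.786.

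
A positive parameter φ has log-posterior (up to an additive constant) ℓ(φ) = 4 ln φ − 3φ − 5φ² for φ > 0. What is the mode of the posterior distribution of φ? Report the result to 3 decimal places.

ℓ'(φ) = 4/φ − 3 − 10φ. Setting this to zero and multiplying by φ: 10φ² + 3φ − 4 = 0.
φ = (−3 + √(3² + 4·10·4)) / (2·10) = (−3 + √169) / 20 = (−3 + 13)/20 = 1/2.
ℓ''(φ) = −4/φ² − 10 < 0, confirming a maximum.

φ̂_MAP = 0.500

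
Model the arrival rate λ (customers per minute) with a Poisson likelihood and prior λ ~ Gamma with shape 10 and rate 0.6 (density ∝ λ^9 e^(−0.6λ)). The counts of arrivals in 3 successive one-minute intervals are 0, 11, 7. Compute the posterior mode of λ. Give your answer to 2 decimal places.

λ̂_MAP = 7.50

Σxᵢ = 0+11+7 = 18, with n = 3.
Posterior ∝ λ^9e^(−0.6λ) · λ^18e^(−3λ) = λ^27e^(−3.6λ), i.e. Gamma(shape=28, rate=3.6).
The mode of a Gamma(a, b) with a ≥ 1 (shape–rate) is (a−1)/b = 27/3.6 ≈ 7.50.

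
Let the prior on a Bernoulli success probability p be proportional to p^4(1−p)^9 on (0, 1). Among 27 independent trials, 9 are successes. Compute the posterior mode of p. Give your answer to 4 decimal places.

p̂_MAP = 0.3250

The prior density ∝ p^4(1−p)^9 is the kernel of Beta(5, 10).
Data: 9 successes in 27 trials. The binomial likelihood contributes p^9(1−p)^18, so the posterior is Beta(5+9, 10+18) = Beta(14, 28).
For Beta(a, b) with a, b > 1 the mode is (a−1)/(a+b−2) = 13/40 ≈ 0.3250.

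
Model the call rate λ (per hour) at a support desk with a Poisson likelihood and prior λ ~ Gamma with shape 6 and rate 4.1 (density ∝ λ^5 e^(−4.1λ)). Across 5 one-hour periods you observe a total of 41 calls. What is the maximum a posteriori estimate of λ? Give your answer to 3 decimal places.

λ̂_MAP = 5.055

Σxᵢ = 41, n = 5.
Posterior ∝ λ^5e^(−4.1λ) · λ^41e^(−5λ) = λ^46e^(−9.1λ), i.e. Gamma(shape=47, rate=9.1).
The mode of a Gamma(a, b) with a ≥ 1 (shape–rate) is (a−1)/b = 46/9.1 ≈ 5.055.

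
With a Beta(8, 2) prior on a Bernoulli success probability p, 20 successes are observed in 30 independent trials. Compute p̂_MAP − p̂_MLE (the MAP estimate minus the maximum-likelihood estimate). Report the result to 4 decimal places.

MAP − MLE = 0.0439

Posterior is Beta(28, 12); MAP = (28−1)/(40−2) = 27/38 ≈ 0.71053.
MLE ignores the prior: p̂_MLE = k/n = 20/30 ≈ 0.66667.
Difference = 27/38 − 20/30 = 5/114 ≈ 0.0439.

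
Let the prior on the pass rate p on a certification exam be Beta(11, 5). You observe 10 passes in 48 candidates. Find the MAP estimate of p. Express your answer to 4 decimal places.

Prior: Beta(11, 5).
Data: 10 successes in 48 trials. The binomial likelihood contributes p^10(1−p)^38, so the posterior is Beta(11+10, 5+38) = Beta(21, 43).
For Beta(a, b) with a, b > 1 the mode is (a−1)/(a+b−2) = 20/62 ≈ 0.3226.

p̂_MAP = 0.3226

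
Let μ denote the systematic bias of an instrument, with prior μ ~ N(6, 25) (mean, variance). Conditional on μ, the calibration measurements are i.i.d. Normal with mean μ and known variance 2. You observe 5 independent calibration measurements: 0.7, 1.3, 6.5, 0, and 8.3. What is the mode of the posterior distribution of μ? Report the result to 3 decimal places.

μ̂_MAP = 3.402

n = 5; x̄ = (0.7 + 1.3 + 6.5 + 0 + 8.3)/5 = 16.8/5 = 3.36.
For a Normal prior and Normal likelihood with known variance, the posterior is Normal; its mode equals its mean, the precision-weighted average.
Prior precision 1/σ₀² = 1/25 = 0.04; data precision n/σ² = 5/2 = 2.5.
μ̂ = (0.04·6 + 2.5·3.36) / (0.04 + 2.5) = 8.64/2.54 = 432/127 ≈ 3.402.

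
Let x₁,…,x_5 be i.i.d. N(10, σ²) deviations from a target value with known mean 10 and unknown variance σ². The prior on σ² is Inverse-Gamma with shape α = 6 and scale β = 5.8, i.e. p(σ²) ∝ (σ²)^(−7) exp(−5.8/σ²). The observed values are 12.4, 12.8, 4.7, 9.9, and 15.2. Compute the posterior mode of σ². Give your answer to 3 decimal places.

σ̂²_MAP = 4.228

Sum of squared deviations about the known mean: SS = (12.4−10)² + (12.8−10)² + (4.7−10)² + (9.9−10)² + (15.2−10)² = 68.74.
The Normal likelihood contributes (σ²)^(−n/2) exp(−SS/(2σ²)), so the posterior is Inverse-Gamma(α + n/2, β + SS/2) = Inverse-Gamma(8.5, 40.17).
The mode of Inverse-Gamma(a, b) is b/(a+1) = 40.17/9.5 ≈ 4.228.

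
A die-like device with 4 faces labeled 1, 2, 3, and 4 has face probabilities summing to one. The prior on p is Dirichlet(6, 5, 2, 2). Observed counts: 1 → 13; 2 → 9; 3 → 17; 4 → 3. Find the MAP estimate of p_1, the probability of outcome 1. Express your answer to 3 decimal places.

MAP estimate: 0.340

The posterior is Dirichlet(αᵢ + nᵢ) = Dirichlet(19, 14, 19, 5).
For a Dirichlet(a₁,…,a_K) with all aᵢ > 1, the mode has j-th component (aⱼ − 1)/(Σaᵢ − K).
Here Σaᵢ = 57 and K = 4, so p_1 = (19 − 1)/(57 − 4) = 18/53 ≈ 0.340.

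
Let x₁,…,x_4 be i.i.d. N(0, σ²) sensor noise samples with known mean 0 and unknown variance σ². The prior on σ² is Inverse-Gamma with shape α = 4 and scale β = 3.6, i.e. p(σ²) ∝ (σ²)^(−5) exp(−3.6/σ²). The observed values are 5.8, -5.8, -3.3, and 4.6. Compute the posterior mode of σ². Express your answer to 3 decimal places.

Sum of squared deviations about the known mean: SS = (5.8−0)² + (-5.8−0)² + (-3.3−0)² + (4.6−0)² = 99.33.
The Normal likelihood contributes (σ²)^(−n/2) exp(−SS/(2σ²)), so the posterior is Inverse-Gamma(α + n/2, β + SS/2) = Inverse-Gamma(6, 53.265).
The mode of Inverse-Gamma(a, b) is b/(a+1) = 53.265/7 ≈ 7.609.

σ̂²_MAP = 7.609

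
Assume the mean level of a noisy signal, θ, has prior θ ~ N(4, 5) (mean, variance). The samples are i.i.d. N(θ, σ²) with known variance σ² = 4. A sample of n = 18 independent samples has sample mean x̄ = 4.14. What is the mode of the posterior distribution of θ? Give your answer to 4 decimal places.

n = 18, x̄ = 4.14.
For a Normal prior and Normal likelihood with known variance, the posterior is Normal; its mode equals its mean, the precision-weighted average.
Prior precision 1/σ₀² = 1/5 = 0.2; data precision n/σ² = 18/4 = 4.5.
θ̂ = (0.2·4 + 4.5·4.14) / (0.2 + 4.5) = 19.43/4.7 = 1943/470 ≈ 4.1340.

θ̂_MAP = 4.1340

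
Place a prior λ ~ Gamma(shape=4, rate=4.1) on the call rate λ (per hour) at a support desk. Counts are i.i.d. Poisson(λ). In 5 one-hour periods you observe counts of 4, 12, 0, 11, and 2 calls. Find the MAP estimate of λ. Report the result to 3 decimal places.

λ̂_MAP = 3.516

Σxᵢ = 4+12+0+11+2 = 29, with n = 5.
Posterior ∝ λ^3e^(−4.1λ) · λ^29e^(−5λ) = λ^32e^(−9.1λ), i.e. Gamma(shape=33, rate=9.1).
The mode of a Gamma(a, b) with a ≥ 1 (shape–rate) is (a−1)/b = 32/9.1 ≈ 3.516.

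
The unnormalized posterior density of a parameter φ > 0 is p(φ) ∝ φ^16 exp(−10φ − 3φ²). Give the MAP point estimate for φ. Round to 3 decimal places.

ℓ'(φ) = 16/φ − 10 − 6φ. Setting this to zero and multiplying by φ: 6φ² + 10φ − 16 = 0.
φ = (−10 + √(10² + 4·6·16)) / (2·6) = (−10 + √484) / 12 = (−10 + 22)/12 = 1.
ℓ''(φ) = −16/φ² − 6 < 0, confirming a maximum.

φ̂_MAP = 1.000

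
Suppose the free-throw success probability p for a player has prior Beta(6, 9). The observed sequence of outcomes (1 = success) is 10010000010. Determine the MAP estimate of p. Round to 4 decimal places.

p̂_MAP = 0.3333

Prior: Beta(6, 9).
Data: 3 successes in 11 trials (from the sequence). The binomial likelihood contributes p^3(1−p)^8, so the posterior is Beta(6+3, 9+8) = Beta(9, 17).
For Beta(a, b) with a, b > 1 the mode is (a−1)/(a+b−2) = 8/24 ≈ 0.3333.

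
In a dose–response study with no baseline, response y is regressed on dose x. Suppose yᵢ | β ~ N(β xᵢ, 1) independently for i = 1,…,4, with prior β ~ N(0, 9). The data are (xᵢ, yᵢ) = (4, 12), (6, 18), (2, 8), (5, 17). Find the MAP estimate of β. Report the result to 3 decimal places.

β̂_MAP = 3.168

log p(β | y) = −Σ(yᵢ − βxᵢ)²/(2·1) − β²/(2·9) + const.
Setting the derivative to zero: Σxᵢ(yᵢ − βxᵢ)/1 − β/9 = 0, so β = Σxᵢyᵢ / (Σxᵢ² + σ²/τ²).
Σxᵢyᵢ = 4·12 + 6·18 + 2·8 + 5·17 = 257; Σxᵢ² = 81; σ²/τ² = 1/9.
β̂_MAP = 257 / (81 + 1/9) = 257/(730/9) = 2313/730 ≈ 3.168.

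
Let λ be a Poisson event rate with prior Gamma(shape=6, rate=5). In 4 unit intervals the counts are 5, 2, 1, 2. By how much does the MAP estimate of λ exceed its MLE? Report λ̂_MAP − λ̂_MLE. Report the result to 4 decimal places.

MAP − MLE = -0.8333

Σxᵢ = 10. Posterior is Gamma(16, 9); MAP = (16−1)/9 = 15/9 ≈ 1.66667.
MLE = x̄ = 10/4 ≈ 2.50000.
Difference = 15/9 − 10/4 = -5/6 ≈ -0.8333.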